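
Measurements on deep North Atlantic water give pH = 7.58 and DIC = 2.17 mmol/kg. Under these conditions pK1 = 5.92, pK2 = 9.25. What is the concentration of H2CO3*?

α₀ = 1 / (1 + K1/[H⁺] + K1K2/[H⁺]²) = 1 / (1 + 10^+1.66 + 10^-0.01)
   = 1 / (1 + 45.709 + 0.97724) = 1/47.686 = 0.02097
[CO2*] = α₀ × DIC = 0.02097 × 2.17 = 0.0455 mmol/kg

[CO2*] = 0.0455 mmol/kg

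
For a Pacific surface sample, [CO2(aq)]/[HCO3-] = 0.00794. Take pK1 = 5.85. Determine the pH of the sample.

pH = 7.95

From K1 = [H⁺][HCO3-]/[CO2(aq)]:  pH = pK1 − log₁₀([CO2(aq)]/[HCO3-])
log₁₀(0.00794) = -2.100
pH = 5.85 − (-2.100) = 7.95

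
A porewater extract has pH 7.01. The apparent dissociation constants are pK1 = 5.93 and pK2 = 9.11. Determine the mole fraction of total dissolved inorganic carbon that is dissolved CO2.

α₀ = 1 / (1 + K1/[H⁺] + K1K2/[H⁺]²) = 1 / (1 + 10^+1.08 + 10^-1.02)
   = 1 / (1 + 12.023 + 0.095499) = 1/13.118 = 0.07623

α₀ = 0.0762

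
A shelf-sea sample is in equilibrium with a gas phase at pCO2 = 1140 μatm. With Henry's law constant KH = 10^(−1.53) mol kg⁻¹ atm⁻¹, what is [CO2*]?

[CO2*] = 33.6 μmol/kg

KH = 10^(−1.53) = 2.951×10^-2 mol kg⁻¹ atm⁻¹
[CO2*] = KH · pCO2 = 2.951×10^-2 × 1140×10^-6 atm = 3.36×10^-5 mol/kg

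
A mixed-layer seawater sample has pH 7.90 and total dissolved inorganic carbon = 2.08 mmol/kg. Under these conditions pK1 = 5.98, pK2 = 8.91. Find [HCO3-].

[HCO3⁻] = 1.87 mmol/kg

α₁ = 1 / (1 + [H⁺]/K1 + K2/[H⁺]) = 1 / (1 + 10^-1.92 + 10^-1.01)
   = 1 / (1 + 0.012023 + 0.097724) = 1/1.1097 = 0.9011
[HCO3⁻] = α₁ × DIC = 0.9011 × 2.08 = 1.87 mmol/kg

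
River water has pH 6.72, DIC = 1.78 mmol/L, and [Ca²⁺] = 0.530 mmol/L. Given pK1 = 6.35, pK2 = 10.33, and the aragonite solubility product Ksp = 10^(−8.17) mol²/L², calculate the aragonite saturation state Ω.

α₂ = 1 / (1 + [H⁺]/K2 + [H⁺]²/(K1K2)) = 1 / (1 + 10^+3.61 + 10^+3.24)
   = 1 / (1 + 4073.8 + 1737.8) = 1/5812.6 = 0.0001720
[CO3²⁻] = α₂ × DIC = 0.0001720 × 1.78 = 0.0003062 mmol/L = 0.3062 μmol/L
Ksp = 10^(−8.17) = 6.761×10^-9
Ω = [Ca²⁺][CO3²⁻]/Ksp = (0.530×10^-3)(3.062×10^-7) / 6.761×10^-9 = 0.0240

Ω = 0.0240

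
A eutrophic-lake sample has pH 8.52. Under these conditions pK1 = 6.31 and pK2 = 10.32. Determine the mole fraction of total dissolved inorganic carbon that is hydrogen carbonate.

α₁ = 1 / (1 + [H⁺]/K1 + K2/[H⁺]) = 1 / (1 + 10^-2.21 + 10^-1.80)
   = 1 / (1 + 0.0061660 + 0.015849) = 1/1.0220 = 0.9785

α₁ = 0.978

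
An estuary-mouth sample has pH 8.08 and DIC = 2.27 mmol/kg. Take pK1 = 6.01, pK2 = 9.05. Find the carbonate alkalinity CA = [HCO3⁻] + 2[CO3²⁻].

CA = 2.47 mmol/kg

CA = [HCO3⁻] + 2[CO3²⁻] = (α₁ + 2α₂)·DIC
At pH 8.08: [H⁺]/K1 = 10^-2.07 = 0.0085114, K2/[H⁺] = 10^-0.97 = 0.10715
α₁ = 1/(1 + 0.0085114 + 0.10715) = 1/1.1157 = 0.8963; α₂ = α₁·K2/[H⁺] = 0.09604
α₁ + 2α₂ = 1.0884
CA = 1.0884 × 2.27 = 2.47 mmol/kg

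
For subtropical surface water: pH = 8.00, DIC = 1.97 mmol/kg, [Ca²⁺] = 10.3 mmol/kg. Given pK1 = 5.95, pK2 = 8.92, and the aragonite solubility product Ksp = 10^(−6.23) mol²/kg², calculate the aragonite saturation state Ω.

α₂ = 1 / (1 + [H⁺]/K2 + [H⁺]²/(K1K2)) = 1 / (1 + 10^+0.92 + 10^-1.13)
   = 1 / (1 + 8.3176 + 0.074131) = 1/9.3918 = 0.1065
[CO3²⁻] = α₂ × DIC = 0.1065 × 1.97 = 0.2098 mmol/kg
Ksp = 10^(−6.23) = 5.888×10^-7
Ω = [Ca²⁺][CO3²⁻]/Ksp = (10.3×10^-3)(2.098×10^-4) / 5.888×10^-7 = 3.67

Ω = 3.67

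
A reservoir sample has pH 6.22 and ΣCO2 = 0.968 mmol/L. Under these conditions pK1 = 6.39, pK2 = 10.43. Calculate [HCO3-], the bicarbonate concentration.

α₁ = 1 / (1 + [H⁺]/K1 + K2/[H⁺]) = 1 / (1 + 10^+0.17 + 10^-4.21)
   = 1 / (1 + 1.4791 + 6.1660×10^-5) = 1/2.4792 = 0.4034
[HCO3⁻] = α₁ × DIC = 0.4034 × 0.968 = 0.390 mmol/L

[HCO3⁻] = 0.390 mmol/L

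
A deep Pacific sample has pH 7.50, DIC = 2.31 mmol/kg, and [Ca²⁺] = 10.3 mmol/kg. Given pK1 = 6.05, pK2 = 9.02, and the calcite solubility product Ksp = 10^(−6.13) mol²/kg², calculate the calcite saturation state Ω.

Ω = 0.910

α₂ = 1 / (1 + [H⁺]/K2 + [H⁺]²/(K1K2)) = 1 / (1 + 10^+1.52 + 10^+0.07)
   = 1 / (1 + 33.113 + 1.1749) = 1/35.288 = 0.02834
[CO3²⁻] = α₂ × DIC = 0.02834 × 2.31 = 0.06546 mmol/kg
Ksp = 10^(−6.13) = 7.413×10^-7
Ω = [Ca²⁺][CO3²⁻]/Ksp = (10.3×10^-3)(6.546×10^-5) / 7.413×10^-7 = 0.910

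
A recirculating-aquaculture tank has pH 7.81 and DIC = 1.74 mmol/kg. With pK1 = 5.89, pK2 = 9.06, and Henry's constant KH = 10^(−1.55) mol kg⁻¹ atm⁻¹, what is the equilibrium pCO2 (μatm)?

pCO2 = 695 μatm

α₀ = 1 / (1 + K1/[H⁺] + K1K2/[H⁺]²) = 1 / (1 + 10^+1.92 + 10^+0.67)
   = 1 / (1 + 83.176 + 4.6774) = 1/88.854 = 0.01125
[CO2*] = α₀ × DIC = 0.01125 × 1.74 = 0.01958 mmol/kg = 19.58 μmol/kg
pCO2 = [CO2*]/KH = 1.958×10^-5 / 2.818×10^-2 = 695 μatm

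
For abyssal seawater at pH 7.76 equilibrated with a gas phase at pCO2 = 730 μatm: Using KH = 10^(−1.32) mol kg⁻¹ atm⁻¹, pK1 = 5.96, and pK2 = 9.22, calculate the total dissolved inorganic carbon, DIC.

[CO2*] = KH · pCO2 = 10^(−1.32) × 730×10^-6 = 3.494×10^-5 mol/kg
α₀ = 1/(1 + K1/[H⁺] + K1K2/[H⁺]²) = 1/(1 + 10^+1.80 + 10^+0.34) = 0.01509
DIC = [CO2*]/α₀ = 3.494×10^-5 / 0.01509 = 2.32 mmol/kg

DIC = 2.32 mmol/kg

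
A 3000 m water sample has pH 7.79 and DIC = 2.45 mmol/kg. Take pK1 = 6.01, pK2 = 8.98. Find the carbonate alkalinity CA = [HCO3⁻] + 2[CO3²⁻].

CA = 2.56 mmol/kg

CA = [HCO3⁻] + 2[CO3²⁻] = (α₁ + 2α₂)·DIC
At pH 7.79: [H⁺]/K1 = 10^-1.78 = 0.016596, K2/[H⁺] = 10^-1.19 = 0.064565
α₁ = 1/(1 + 0.016596 + 0.064565) = 1/1.0812 = 0.9249; α₂ = α₁·K2/[H⁺] = 0.05972
α₁ + 2α₂ = 1.0444
CA = 1.0444 × 2.45 = 2.56 mmol/kg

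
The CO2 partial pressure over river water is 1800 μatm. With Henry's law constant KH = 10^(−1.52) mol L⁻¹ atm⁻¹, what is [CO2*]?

[CO2*] = 54.4 μmol/L

KH = 10^(−1.52) = 3.020×10^-2 mol L⁻¹ atm⁻¹
[CO2*] = KH · pCO2 = 3.020×10^-2 × 1800×10^-6 atm = 5.44×10^-5 mol/L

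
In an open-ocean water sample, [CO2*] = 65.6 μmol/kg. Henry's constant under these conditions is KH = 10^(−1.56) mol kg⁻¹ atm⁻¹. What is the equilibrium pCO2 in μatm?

pCO2 = 2380 μatm

KH = 10^(−1.56) = 2.754×10^-2 mol kg⁻¹ atm⁻¹
pCO2 = [CO2*]/KH = 65.6×10^-6 / 2.754×10^-2 = 2.38×10^-3 atm = 2380 μatm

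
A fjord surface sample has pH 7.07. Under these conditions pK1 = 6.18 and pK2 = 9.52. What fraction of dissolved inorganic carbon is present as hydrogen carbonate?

α₁ = 1 / (1 + [H⁺]/K1 + K2/[H⁺]) = 1 / (1 + 10^-0.89 + 10^-2.45)
   = 1 / (1 + 0.12882 + 0.0035481) = 1/1.1324 = 0.8831

α₁ = 0.883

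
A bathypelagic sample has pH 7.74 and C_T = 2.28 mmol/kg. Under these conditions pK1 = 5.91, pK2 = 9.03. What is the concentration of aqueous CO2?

α₀ = 1 / (1 + K1/[H⁺] + K1K2/[H⁺]²) = 1 / (1 + 10^+1.83 + 10^+0.54)
   = 1 / (1 + 67.608 + 3.4674) = 1/72.076 = 0.01387
[CO2*] = α₀ × DIC = 0.01387 × 2.28 = 0.0316 mmol/kg

[CO2*] = 0.0316 mmol/kg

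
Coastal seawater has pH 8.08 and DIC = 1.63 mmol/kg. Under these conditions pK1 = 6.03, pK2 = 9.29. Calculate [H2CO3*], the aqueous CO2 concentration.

α₀ = 1 / (1 + K1/[H⁺] + K1K2/[H⁺]²) = 1 / (1 + 10^+2.05 + 10^+0.84)
   = 1 / (1 + 112.20 + 6.9183) = 1/120.12 = 0.008325
[CO2*] = α₀ × DIC = 0.008325 × 1.63 = 0.0136 mmol/kg = 13.6 μmol/kg

[CO2*] = 13.6 μmol/kg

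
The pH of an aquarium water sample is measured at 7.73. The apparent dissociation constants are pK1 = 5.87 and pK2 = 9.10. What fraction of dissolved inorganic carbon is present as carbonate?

α₂ = 0.0404

α₂ = 1 / (1 + [H⁺]/K2 + [H⁺]²/(K1K2)) = 1 / (1 + 10^+1.37 + 10^-0.49)
   = 1 / (1 + 23.442 + 0.32359) = 1/24.766 = 0.04038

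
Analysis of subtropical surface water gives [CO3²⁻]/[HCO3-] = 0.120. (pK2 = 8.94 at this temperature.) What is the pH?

From K2 = [H⁺][CO3²⁻]/[HCO3-]:  pH = pK2 + log₁₀([CO3²⁻]/[HCO3-])
log₁₀(0.120) = -0.921
pH = 8.94 + (-0.921) = 8.02

pH = 8.02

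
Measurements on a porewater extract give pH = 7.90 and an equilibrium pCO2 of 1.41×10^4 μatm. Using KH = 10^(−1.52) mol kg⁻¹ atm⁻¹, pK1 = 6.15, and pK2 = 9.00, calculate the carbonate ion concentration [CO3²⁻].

[CO2*] = KH · pCO2 = 10^(−1.52) × 1.41×10^4×10^-6 = 4.258×10^-4 mol/kg
α₀ = 1/(1 + K1/[H⁺] + K1K2/[H⁺]²) = 1/(1 + 10^+1.75 + 10^+0.65) = 0.01621
DIC = [CO2*]/α₀ = 4.258×10^-4 / 0.01621 = 26.27 mmol/kg
[CO3²⁻] = α₂·DIC; α₂ = 0.07239, so [CO3²⁻] = 0.07239 × 26.27 = 1.90 mmol/kg

[CO3²⁻] = 1.90 mmol/kg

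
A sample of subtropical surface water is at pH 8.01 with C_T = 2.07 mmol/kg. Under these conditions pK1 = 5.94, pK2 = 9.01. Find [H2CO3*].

α₀ = 1 / (1 + K1/[H⁺] + K1K2/[H⁺]²) = 1 / (1 + 10^+2.07 + 10^+1.07)
   = 1 / (1 + 117.49 + 11.749) = 1/130.24 = 0.007678
[CO2*] = α₀ × DIC = 0.007678 × 2.07 = 0.0159 mmol/kg = 15.9 μmol/kg

[CO2*] = 15.9 μmol/kg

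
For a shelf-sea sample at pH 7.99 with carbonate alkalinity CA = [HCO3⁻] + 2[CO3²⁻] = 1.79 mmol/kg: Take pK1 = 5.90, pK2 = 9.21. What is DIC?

CA = [HCO3⁻] + 2[CO3²⁻] = (α₁ + 2α₂)·DIC
At pH 7.99: [H⁺]/K1 = 10^-2.09 = 0.0081283, K2/[H⁺] = 10^-1.22 = 0.060256
α₁ = 1/(1 + 0.0081283 + 0.060256) = 1/1.0684 = 0.9360; α₂ = α₁·K2/[H⁺] = 0.05640
α₁ + 2α₂ = 1.0488
DIC = CA / (α₁ + 2α₂) = 1.79 / 1.0488 = 1.71 mmol/kg

DIC = 1.71 mmol/kg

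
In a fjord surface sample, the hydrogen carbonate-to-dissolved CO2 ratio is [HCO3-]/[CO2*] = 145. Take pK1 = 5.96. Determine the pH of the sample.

pH = 8.12

From K1 = [H⁺][HCO3-]/[CO2*]:  pH = pK1 + log₁₀([HCO3-]/[CO2*])
log₁₀(145) = +2.161
pH = 5.96 + (+2.161) = 8.12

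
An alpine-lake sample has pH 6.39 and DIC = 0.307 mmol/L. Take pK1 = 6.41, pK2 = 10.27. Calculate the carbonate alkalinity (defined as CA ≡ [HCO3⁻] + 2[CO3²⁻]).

CA = 0.150 mmol/L

CA = [HCO3⁻] + 2[CO3²⁻] = (α₁ + 2α₂)·DIC
At pH 6.39: [H⁺]/K1 = 10^0.02 = 1.0471, K2/[H⁺] = 10^-3.88 = 0.00013183
α₁ = 1/(1 + 1.0471 + 0.00013183) = 1/2.0473 = 0.4885; α₂ = α₁·K2/[H⁺] = 6.439×10^-5
α₁ + 2α₂ = 0.4886
CA = 0.4886 × 0.307 = 0.150 mmol/L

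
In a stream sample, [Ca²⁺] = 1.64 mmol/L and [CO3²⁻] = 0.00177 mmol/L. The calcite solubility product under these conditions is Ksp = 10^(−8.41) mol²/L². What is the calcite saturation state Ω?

Ksp = 10^(−8.41) = 3.890×10^-9
Ω = [Ca²⁺][CO3²⁻]/Ksp = (1.64×10^-3)(0.00177×10^-3) / 3.890×10^-9 = 0.746

Ω = 0.746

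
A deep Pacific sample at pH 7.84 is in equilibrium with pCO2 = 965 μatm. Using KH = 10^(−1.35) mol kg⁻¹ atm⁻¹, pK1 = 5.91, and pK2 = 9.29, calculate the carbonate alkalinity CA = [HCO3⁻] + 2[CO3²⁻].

CA = 3.93 mmol/kg

[CO2*] = KH · pCO2 = 10^(−1.35) × 965×10^-6 = 4.310×10^-5 mol/kg
α₀ = 1/(1 + K1/[H⁺] + K1K2/[H⁺]²) = 1/(1 + 10^+1.93 + 10^+0.48) = 0.01122
DIC = [CO2*]/α₀ = 4.310×10^-5 / 0.01122 = 3.842 mmol/kg
CA = (α₁ + 2α₂)·DIC = (0.9549 + 2×0.03388) × 3.842 = 3.93 mmol/kg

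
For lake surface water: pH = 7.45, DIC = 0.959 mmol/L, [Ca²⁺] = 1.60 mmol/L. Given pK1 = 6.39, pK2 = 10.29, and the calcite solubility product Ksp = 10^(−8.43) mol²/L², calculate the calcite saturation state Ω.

Ω = 0.548

α₂ = 1 / (1 + [H⁺]/K2 + [H⁺]²/(K1K2)) = 1 / (1 + 10^+2.84 + 10^+1.78)
   = 1 / (1 + 691.83 + 60.256) = 1/753.09 = 0.001328
[CO3²⁻] = α₂ × DIC = 0.001328 × 0.959 = 0.001273 mmol/L = 1.273 μmol/L
Ksp = 10^(−8.43) = 3.715×10^-9
Ω = [Ca²⁺][CO3²⁻]/Ksp = (1.60×10^-3)(1.273×10^-6) / 3.715×10^-9 = 0.548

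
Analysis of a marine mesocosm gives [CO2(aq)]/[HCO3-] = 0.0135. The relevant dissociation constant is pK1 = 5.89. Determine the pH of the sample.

pH = 7.76

From K1 = [H⁺][HCO3-]/[CO2(aq)]:  pH = pK1 − log₁₀([CO2(aq)]/[HCO3-])
log₁₀(0.0135) = -1.870
pH = 5.89 − (-1.870) = 7.76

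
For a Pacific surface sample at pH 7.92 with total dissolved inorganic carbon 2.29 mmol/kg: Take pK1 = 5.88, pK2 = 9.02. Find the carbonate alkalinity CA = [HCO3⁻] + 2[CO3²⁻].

CA = 2.44 mmol/kg

CA = [HCO3⁻] + 2[CO3²⁻] = (α₁ + 2α₂)·DIC
At pH 7.92: [H⁺]/K1 = 10^-2.04 = 0.0091201, K2/[H⁺] = 10^-1.10 = 0.079433
α₁ = 1/(1 + 0.0091201 + 0.079433) = 1/1.0886 = 0.9187; α₂ = α₁·K2/[H⁺] = 0.07297
α₁ + 2α₂ = 1.0646
CA = 1.0646 × 2.29 = 2.44 mmol/kg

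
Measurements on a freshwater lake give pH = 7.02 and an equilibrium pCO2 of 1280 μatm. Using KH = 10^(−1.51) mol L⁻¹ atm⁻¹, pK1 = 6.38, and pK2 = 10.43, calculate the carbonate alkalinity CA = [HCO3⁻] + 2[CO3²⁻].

[CO2*] = KH · pCO2 = 10^(−1.51) × 1280×10^-6 = 3.956×10^-5 mol/L
α₀ = 1/(1 + K1/[H⁺] + K1K2/[H⁺]²) = 1/(1 + 10^+0.64 + 10^-2.77) = 0.1863
DIC = [CO2*]/α₀ = 3.956×10^-5 / 0.1863 = 0.2123 mmol/L
CA = (α₁ + 2α₂)·DIC = (0.8134 + 2×0.0003164) × 0.2123 = 0.173 mmol/L

CA = 0.173 mmol/L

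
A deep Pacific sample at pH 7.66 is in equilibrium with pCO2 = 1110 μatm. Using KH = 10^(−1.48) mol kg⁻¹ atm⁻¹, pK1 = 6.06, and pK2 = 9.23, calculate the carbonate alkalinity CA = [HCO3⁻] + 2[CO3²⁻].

CA = 1.54 mmol/kg

[CO2*] = KH · pCO2 = 10^(−1.48) × 1110×10^-6 = 3.676×10^-5 mol/kg
α₀ = 1/(1 + K1/[H⁺] + K1K2/[H⁺]²) = 1/(1 + 10^+1.60 + 10^+0.03) = 0.02388
DIC = [CO2*]/α₀ = 3.676×10^-5 / 0.02388 = 1.539 mmol/kg
CA = (α₁ + 2α₂)·DIC = (0.9505 + 2×0.02558) × 1.539 = 1.54 mmol/kg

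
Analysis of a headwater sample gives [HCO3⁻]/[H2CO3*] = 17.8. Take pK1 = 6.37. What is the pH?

From K1 = [H⁺][HCO3⁻]/[H2CO3*]:  pH = pK1 + log₁₀([HCO3⁻]/[H2CO3*])
log₁₀(17.8) = +1.250
pH = 6.37 + (+1.250) = 7.62

pH = 7.62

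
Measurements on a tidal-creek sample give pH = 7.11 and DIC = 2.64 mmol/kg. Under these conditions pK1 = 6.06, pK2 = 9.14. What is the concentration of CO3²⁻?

α₂ = 1 / (1 + [H⁺]/K2 + [H⁺]²/(K1K2)) = 1 / (1 + 10^+2.03 + 10^+0.98)
   = 1 / (1 + 107.15 + 9.5499) = 1/117.70 = 0.008496
[CO3²⁻] = α₂ × DIC = 0.008496 × 2.64 = 0.0224 mmol/kg

[CO3²⁻] = 0.0224 mmol/kg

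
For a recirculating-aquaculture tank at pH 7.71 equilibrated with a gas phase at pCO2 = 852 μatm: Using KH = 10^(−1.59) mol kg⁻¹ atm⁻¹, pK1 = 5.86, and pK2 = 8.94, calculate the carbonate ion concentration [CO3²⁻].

[CO3²⁻] = 0.0913 mmol/kg

[CO2*] = KH · pCO2 = 10^(−1.59) × 852×10^-6 = 2.190×10^-5 mol/kg
α₀ = 1/(1 + K1/[H⁺] + K1K2/[H⁺]²) = 1/(1 + 10^+1.85 + 10^+0.62) = 0.01316
DIC = [CO2*]/α₀ = 2.190×10^-5 / 0.01316 = 1.664 mmol/kg
[CO3²⁻] = α₂·DIC; α₂ = 0.05488, so [CO3²⁻] = 0.05488 × 1.664 = 0.0913 mmol/kg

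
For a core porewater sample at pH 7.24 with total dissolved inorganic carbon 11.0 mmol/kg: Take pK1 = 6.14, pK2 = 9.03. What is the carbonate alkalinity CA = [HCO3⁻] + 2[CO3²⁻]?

CA = 10.4 mmol/kg

CA = [HCO3⁻] + 2[CO3²⁻] = (α₁ + 2α₂)·DIC
At pH 7.24: [H⁺]/K1 = 10^-1.10 = 0.079433, K2/[H⁺] = 10^-1.79 = 0.016218
α₁ = 1/(1 + 0.079433 + 0.016218) = 1/1.0957 = 0.9127; α₂ = α₁·K2/[H⁺] = 0.01480
α₁ + 2α₂ = 0.9423
CA = 0.9423 × 11.0 = 10.4 mmol/kg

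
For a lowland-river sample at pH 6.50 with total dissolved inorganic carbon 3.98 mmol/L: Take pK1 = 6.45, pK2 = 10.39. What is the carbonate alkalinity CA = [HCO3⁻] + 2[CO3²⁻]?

CA = [HCO3⁻] + 2[CO3²⁻] = (α₁ + 2α₂)·DIC
At pH 6.50: [H⁺]/K1 = 10^-0.05 = 0.89125, K2/[H⁺] = 10^-3.89 = 0.00012882
α₁ = 1/(1 + 0.89125 + 0.00012882) = 1/1.8914 = 0.5287; α₂ = α₁·K2/[H⁺] = 6.811×10^-5
α₁ + 2α₂ = 0.5289
CA = 0.5289 × 3.98 = 2.10 mmol/L

CA = 2.10 mmol/L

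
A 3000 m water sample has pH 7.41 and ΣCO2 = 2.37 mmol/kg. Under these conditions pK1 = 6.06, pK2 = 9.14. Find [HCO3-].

[HCO3⁻] = 2.23 mmol/kg

α₁ = 1 / (1 + [H⁺]/K1 + K2/[H⁺]) = 1 / (1 + 10^-1.35 + 10^-1.73)
   = 1 / (1 + 0.044668 + 0.018621) = 1/1.0633 = 0.9405
[HCO3⁻] = α₁ × DIC = 0.9405 × 2.37 = 2.23 mmol/kg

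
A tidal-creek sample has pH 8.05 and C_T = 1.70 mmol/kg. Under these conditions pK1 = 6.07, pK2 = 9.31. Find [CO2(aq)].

α₀ = 1 / (1 + K1/[H⁺] + K1K2/[H⁺]²) = 1 / (1 + 10^+1.98 + 10^+0.72)
   = 1 / (1 + 95.499 + 5.2481) = 1/101.75 = 0.009828
[CO2*] = α₀ × DIC = 0.009828 × 1.70 = 0.0167 mmol/kg = 16.7 μmol/kg

[CO2*] = 16.7 μmol/kg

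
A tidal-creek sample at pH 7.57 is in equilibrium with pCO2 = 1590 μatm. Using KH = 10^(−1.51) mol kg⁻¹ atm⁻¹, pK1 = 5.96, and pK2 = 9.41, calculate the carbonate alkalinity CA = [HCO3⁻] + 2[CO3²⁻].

[CO2*] = KH · pCO2 = 10^(−1.51) × 1590×10^-6 = 4.914×10^-5 mol/kg
α₀ = 1/(1 + K1/[H⁺] + K1K2/[H⁺]²) = 1/(1 + 10^+1.61 + 10^-0.23) = 0.02363
DIC = [CO2*]/α₀ = 4.914×10^-5 / 0.02363 = 2.080 mmol/kg
CA = (α₁ + 2α₂)·DIC = (0.9625 + 2×0.01391) × 2.080 = 2.06 mmol/kg

CA = 2.06 mmol/kg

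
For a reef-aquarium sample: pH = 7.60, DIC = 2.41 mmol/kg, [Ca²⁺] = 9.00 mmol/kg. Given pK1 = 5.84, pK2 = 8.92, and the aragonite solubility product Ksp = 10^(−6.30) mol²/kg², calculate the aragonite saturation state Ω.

Ω = 1.94

α₂ = 1 / (1 + [H⁺]/K2 + [H⁺]²/(K1K2)) = 1 / (1 + 10^+1.32 + 10^-0.44)
   = 1 / (1 + 20.893 + 0.36308) = 1/22.256 = 0.04493
[CO3²⁻] = α₂ × DIC = 0.04493 × 2.41 = 0.1083 mmol/kg
Ksp = 10^(−6.30) = 5.012×10^-7
Ω = [Ca²⁺][CO3²⁻]/Ksp = (9.00×10^-3)(1.083×10^-4) / 5.012×10^-7 = 1.94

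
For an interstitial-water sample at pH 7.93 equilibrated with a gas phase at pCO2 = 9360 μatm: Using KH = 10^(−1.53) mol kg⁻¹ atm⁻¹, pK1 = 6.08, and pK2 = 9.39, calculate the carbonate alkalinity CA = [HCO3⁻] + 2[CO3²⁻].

CA = 20.9 mmol/kg

[CO2*] = KH · pCO2 = 10^(−1.53) × 9360×10^-6 = 2.762×10^-4 mol/kg
α₀ = 1/(1 + K1/[H⁺] + K1K2/[H⁺]²) = 1/(1 + 10^+1.85 + 10^+0.39) = 0.01347
DIC = [CO2*]/α₀ = 2.762×10^-4 / 0.01347 = 20.51 mmol/kg
CA = (α₁ + 2α₂)·DIC = (0.9535 + 2×0.03306) × 20.51 = 20.9 mmol/kg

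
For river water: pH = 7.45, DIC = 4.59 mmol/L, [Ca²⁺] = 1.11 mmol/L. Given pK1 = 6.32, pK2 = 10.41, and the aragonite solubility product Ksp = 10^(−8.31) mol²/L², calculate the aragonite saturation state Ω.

Ω = 1.06

α₂ = 1 / (1 + [H⁺]/K2 + [H⁺]²/(K1K2)) = 1 / (1 + 10^+2.96 + 10^+1.83)
   = 1 / (1 + 912.01 + 67.608) = 1/980.62 = 0.001020
[CO3²⁻] = α₂ × DIC = 0.001020 × 4.59 = 0.004681 mmol/L = 4.681 μmol/L
Ksp = 10^(−8.31) = 4.898×10^-9
Ω = [Ca²⁺][CO3²⁻]/Ksp = (1.11×10^-3)(4.681×10^-6) / 4.898×10^-9 = 1.06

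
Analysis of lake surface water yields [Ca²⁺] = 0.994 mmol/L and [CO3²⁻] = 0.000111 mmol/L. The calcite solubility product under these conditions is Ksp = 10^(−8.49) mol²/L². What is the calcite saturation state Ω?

Ω = 0.0341

Ksp = 10^(−8.49) = 3.236×10^-9
Ω = [Ca²⁺][CO3²⁻]/Ksp = (0.994×10^-3)(0.000111×10^-3) / 3.236×10^-9 = 0.0341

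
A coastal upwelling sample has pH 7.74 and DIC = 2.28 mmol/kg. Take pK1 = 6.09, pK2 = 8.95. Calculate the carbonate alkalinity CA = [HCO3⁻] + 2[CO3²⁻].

CA = 2.36 mmol/kg

CA = [HCO3⁻] + 2[CO3²⁻] = (α₁ + 2α₂)·DIC
At pH 7.74: [H⁺]/K1 = 10^-1.65 = 0.022387, K2/[H⁺] = 10^-1.21 = 0.061660
α₁ = 1/(1 + 0.022387 + 0.061660) = 1/1.0840 = 0.9225; α₂ = α₁·K2/[H⁺] = 0.05688
α₁ + 2α₂ = 1.0362
CA = 1.0362 × 2.28 = 2.36 mmol/kg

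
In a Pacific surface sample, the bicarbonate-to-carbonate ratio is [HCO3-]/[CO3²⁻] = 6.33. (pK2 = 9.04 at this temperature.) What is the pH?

pH = 8.24

From K2 = [H⁺][CO3²⁻]/[HCO3-]:  pH = pK2 − log₁₀([HCO3-]/[CO3²⁻])
log₁₀(6.33) = +0.801
pH = 9.04 − (+0.801) = 8.24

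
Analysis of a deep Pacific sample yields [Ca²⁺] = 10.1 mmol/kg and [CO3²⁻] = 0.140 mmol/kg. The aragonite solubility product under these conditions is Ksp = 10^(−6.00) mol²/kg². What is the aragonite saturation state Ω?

Ksp = 10^(−6.00) = 1.000×10^-6
Ω = [Ca²⁺][CO3²⁻]/Ksp = (10.1×10^-3)(0.140×10^-3) / 1.000×10^-6 = 1.41

Ω = 1.41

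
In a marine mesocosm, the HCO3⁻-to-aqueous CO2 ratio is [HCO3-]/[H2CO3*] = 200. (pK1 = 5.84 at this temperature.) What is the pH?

From K1 = [H⁺][HCO3-]/[H2CO3*]:  pH = pK1 + log₁₀([HCO3-]/[H2CO3*])
log₁₀(200) = +2.301
pH = 5.84 + (+2.301) = 8.14

pH = 8.14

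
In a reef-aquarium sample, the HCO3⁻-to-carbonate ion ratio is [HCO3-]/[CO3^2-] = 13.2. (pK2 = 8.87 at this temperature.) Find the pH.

From K2 = [H⁺][CO3^2-]/[HCO3-]:  pH = pK2 − log₁₀([HCO3-]/[CO3^2-])
log₁₀(13.2) = +1.121
pH = 8.87 − (+1.121) = 7.75

pH = 7.75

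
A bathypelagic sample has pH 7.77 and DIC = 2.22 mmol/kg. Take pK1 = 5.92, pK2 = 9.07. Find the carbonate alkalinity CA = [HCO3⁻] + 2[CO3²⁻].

CA = [HCO3⁻] + 2[CO3²⁻] = (α₁ + 2α₂)·DIC
At pH 7.77: [H⁺]/K1 = 10^-1.85 = 0.014125, K2/[H⁺] = 10^-1.30 = 0.050119
α₁ = 1/(1 + 0.014125 + 0.050119) = 1/1.0642 = 0.9396; α₂ = α₁·K2/[H⁺] = 0.04709
α₁ + 2α₂ = 1.0338
CA = 1.0338 × 2.22 = 2.30 mmol/kg

CA = 2.30 mmol/kg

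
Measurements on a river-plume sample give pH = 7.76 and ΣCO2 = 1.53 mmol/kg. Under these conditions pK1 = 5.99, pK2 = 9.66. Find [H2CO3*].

[CO2*] = 0.0252 mmol/kg

α₀ = 1 / (1 + K1/[H⁺] + K1K2/[H⁺]²) = 1 / (1 + 10^+1.77 + 10^-0.13)
   = 1 / (1 + 58.884 + 0.74131) = 1/60.626 = 0.01649
[CO2*] = α₀ × DIC = 0.01649 × 1.53 = 0.0252 mmol/kg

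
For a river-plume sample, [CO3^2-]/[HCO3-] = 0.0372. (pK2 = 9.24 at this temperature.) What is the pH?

pH = 7.81

From K2 = [H⁺][CO3^2-]/[HCO3-]:  pH = pK2 + log₁₀([CO3^2-]/[HCO3-])
log₁₀(0.0372) = -1.429
pH = 9.24 + (-1.429) = 7.81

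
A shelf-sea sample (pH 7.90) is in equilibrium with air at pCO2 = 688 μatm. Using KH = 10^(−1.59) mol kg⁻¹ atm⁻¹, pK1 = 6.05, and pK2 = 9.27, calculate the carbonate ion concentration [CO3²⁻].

[CO3²⁻] = 0.0534 mmol/kg

[CO2*] = KH · pCO2 = 10^(−1.59) × 688×10^-6 = 1.768×10^-5 mol/kg
α₀ = 1/(1 + K1/[H⁺] + K1K2/[H⁺]²) = 1/(1 + 10^+1.85 + 10^+0.48) = 0.01337
DIC = [CO2*]/α₀ = 1.768×10^-5 / 0.01337 = 1.323 mmol/kg
[CO3²⁻] = α₂·DIC; α₂ = 0.04037, so [CO3²⁻] = 0.04037 × 1.323 = 0.0534 mmol/kg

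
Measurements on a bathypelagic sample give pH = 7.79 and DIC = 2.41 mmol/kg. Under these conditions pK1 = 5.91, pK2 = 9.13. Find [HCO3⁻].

[HCO3⁻] = 2.28 mmol/kg

α₁ = 1 / (1 + [H⁺]/K1 + K2/[H⁺]) = 1 / (1 + 10^-1.88 + 10^-1.34)
   = 1 / (1 + 0.013183 + 0.045709) = 1/1.0589 = 0.9444
[HCO3⁻] = α₁ × DIC = 0.9444 × 2.41 = 2.28 mmol/kg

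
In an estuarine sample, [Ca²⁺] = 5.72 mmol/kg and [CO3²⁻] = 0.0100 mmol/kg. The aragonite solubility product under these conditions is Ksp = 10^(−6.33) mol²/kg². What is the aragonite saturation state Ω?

Ω = 0.122

Ksp = 10^(−6.33) = 4.677×10^-7
Ω = [Ca²⁺][CO3²⁻]/Ksp = (5.72×10^-3)(0.0100×10^-3) / 4.677×10^-7 = 0.122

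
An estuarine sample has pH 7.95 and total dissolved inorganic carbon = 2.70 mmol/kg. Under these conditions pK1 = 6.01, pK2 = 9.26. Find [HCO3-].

α₁ = 1 / (1 + [H⁺]/K1 + K2/[H⁺]) = 1 / (1 + 10^-1.94 + 10^-1.31)
   = 1 / (1 + 0.011482 + 0.048978) = 1/1.0605 = 0.9430
[HCO3⁻] = α₁ × DIC = 0.9430 × 2.70 = 2.55 mmol/kg

[HCO3⁻] = 2.55 mmol/kg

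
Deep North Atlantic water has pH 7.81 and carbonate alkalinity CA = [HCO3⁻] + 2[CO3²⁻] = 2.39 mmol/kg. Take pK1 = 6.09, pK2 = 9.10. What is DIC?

CA = [HCO3⁻] + 2[CO3²⁻] = (α₁ + 2α₂)·DIC
At pH 7.81: [H⁺]/K1 = 10^-1.72 = 0.019055, K2/[H⁺] = 10^-1.29 = 0.051286
α₁ = 1/(1 + 0.019055 + 0.051286) = 1/1.0703 = 0.9343; α₂ = α₁·K2/[H⁺] = 0.04792
α₁ + 2α₂ = 1.0301
DIC = CA / (α₁ + 2α₂) = 2.39 / 1.0301 = 2.32 mmol/kg

DIC = 2.32 mmol/kg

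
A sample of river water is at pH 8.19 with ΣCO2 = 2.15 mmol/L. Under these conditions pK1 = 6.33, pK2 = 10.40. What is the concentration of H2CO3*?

[CO2*] = 0.0291 mmol/L

α₀ = 1 / (1 + K1/[H⁺] + K1K2/[H⁺]²) = 1 / (1 + 10^+1.86 + 10^-0.35)
   = 1 / (1 + 72.444 + 0.44668) = 1/73.890 = 0.01353
[CO2*] = α₀ × DIC = 0.01353 × 2.15 = 0.0291 mmol/L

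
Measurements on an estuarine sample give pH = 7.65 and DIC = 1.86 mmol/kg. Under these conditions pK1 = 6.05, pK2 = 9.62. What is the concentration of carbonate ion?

α₂ = 1 / (1 + [H⁺]/K2 + [H⁺]²/(K1K2)) = 1 / (1 + 10^+1.97 + 10^+0.37)
   = 1 / (1 + 93.325 + 2.3442) = 1/96.670 = 0.01034
[CO3²⁻] = α₂ × DIC = 0.01034 × 1.86 = 0.0192 mmol/kg = 19.2 μmol/kg

[CO3²⁻] = 19.2 μmol/kg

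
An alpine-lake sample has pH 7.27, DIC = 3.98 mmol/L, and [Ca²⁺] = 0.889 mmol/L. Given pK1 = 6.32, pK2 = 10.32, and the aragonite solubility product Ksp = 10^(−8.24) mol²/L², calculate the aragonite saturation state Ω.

Ω = 0.492

α₂ = 1 / (1 + [H⁺]/K2 + [H⁺]²/(K1K2)) = 1 / (1 + 10^+3.05 + 10^+2.10)
   = 1 / (1 + 1122.0 + 125.89) = 1/1248.9 = 0.0008007
[CO3²⁻] = α₂ × DIC = 0.0008007 × 3.98 = 0.003187 mmol/L = 3.187 μmol/L
Ksp = 10^(−8.24) = 5.754×10^-9
Ω = [Ca²⁺][CO3²⁻]/Ksp = (0.889×10^-3)(3.187×10^-6) / 5.754×10^-9 = 0.492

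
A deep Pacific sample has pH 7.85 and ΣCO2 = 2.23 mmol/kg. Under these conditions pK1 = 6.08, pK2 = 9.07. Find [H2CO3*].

α₀ = 1 / (1 + K1/[H⁺] + K1K2/[H⁺]²) = 1 / (1 + 10^+1.77 + 10^+0.55)
   = 1 / (1 + 58.884 + 3.5481) = 1/63.432 = 0.01576
[CO2*] = α₀ × DIC = 0.01576 × 2.23 = 0.0352 mmol/kg

[CO2*] = 0.0352 mmol/kg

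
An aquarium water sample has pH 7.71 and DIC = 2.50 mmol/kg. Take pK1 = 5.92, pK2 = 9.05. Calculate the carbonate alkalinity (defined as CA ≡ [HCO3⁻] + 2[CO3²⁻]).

CA = [HCO3⁻] + 2[CO3²⁻] = (α₁ + 2α₂)·DIC
At pH 7.71: [H⁺]/K1 = 10^-1.79 = 0.016218, K2/[H⁺] = 10^-1.34 = 0.045709
α₁ = 1/(1 + 0.016218 + 0.045709) = 1/1.0619 = 0.9417; α₂ = α₁·K2/[H⁺] = 0.04304
α₁ + 2α₂ = 1.0278
CA = 1.0278 × 2.50 = 2.57 mmol/kg

CA = 2.57 mmol/kg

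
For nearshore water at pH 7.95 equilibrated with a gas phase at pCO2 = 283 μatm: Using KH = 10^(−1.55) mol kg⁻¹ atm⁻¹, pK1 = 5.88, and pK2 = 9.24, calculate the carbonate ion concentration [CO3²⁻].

[CO3²⁻] = 0.0481 mmol/kg

[CO2*] = KH · pCO2 = 10^(−1.55) × 283×10^-6 = 7.976×10^-6 mol/kg
α₀ = 1/(1 + K1/[H⁺] + K1K2/[H⁺]²) = 1/(1 + 10^+2.07 + 10^+0.78) = 0.008031
DIC = [CO2*]/α₀ = 7.976×10^-6 / 0.008031 = 0.9931 mmol/kg
[CO3²⁻] = α₂·DIC; α₂ = 0.04839, so [CO3²⁻] = 0.04839 × 0.9931 = 0.0481 mmol/kg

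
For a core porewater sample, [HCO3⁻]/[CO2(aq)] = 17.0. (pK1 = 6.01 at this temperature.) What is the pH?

pH = 7.24

From K1 = [H⁺][HCO3⁻]/[CO2(aq)]:  pH = pK1 + log₁₀([HCO3⁻]/[CO2(aq)])
log₁₀(17.0) = +1.230
pH = 6.01 + (+1.230) = 7.24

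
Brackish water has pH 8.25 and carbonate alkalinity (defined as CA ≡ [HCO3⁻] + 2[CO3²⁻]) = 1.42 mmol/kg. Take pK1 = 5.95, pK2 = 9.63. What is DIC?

CA = [HCO3⁻] + 2[CO3²⁻] = (α₁ + 2α₂)·DIC
At pH 8.25: [H⁺]/K1 = 10^-2.30 = 0.0050119, K2/[H⁺] = 10^-1.38 = 0.041687
α₁ = 1/(1 + 0.0050119 + 0.041687) = 1/1.0467 = 0.9554; α₂ = α₁·K2/[H⁺] = 0.03983
α₁ + 2α₂ = 1.0350
DIC = CA / (α₁ + 2α₂) = 1.42 / 1.0350 = 1.37 mmol/kg

DIC = 1.37 mmol/kg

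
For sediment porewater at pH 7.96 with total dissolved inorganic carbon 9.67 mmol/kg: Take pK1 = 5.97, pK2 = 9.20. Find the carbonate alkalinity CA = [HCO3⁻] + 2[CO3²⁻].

CA = [HCO3⁻] + 2[CO3²⁻] = (α₁ + 2α₂)·DIC
At pH 7.96: [H⁺]/K1 = 10^-1.99 = 0.010233, K2/[H⁺] = 10^-1.24 = 0.057544
α₁ = 1/(1 + 0.010233 + 0.057544) = 1/1.0678 = 0.9365; α₂ = α₁·K2/[H⁺] = 0.05389
α₁ + 2α₂ = 1.0443
CA = 1.0443 × 9.67 = 10.1 mmol/kg

CA = 10.1 mmol/kg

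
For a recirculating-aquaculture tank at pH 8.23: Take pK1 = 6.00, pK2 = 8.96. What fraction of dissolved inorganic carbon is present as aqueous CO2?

α₀ = 0.00494

α₀ = 1 / (1 + K1/[H⁺] + K1K2/[H⁺]²) = 1 / (1 + 10^+2.23 + 10^+1.50)
   = 1 / (1 + 169.82 + 31.623) = 1/202.45 = 0.004940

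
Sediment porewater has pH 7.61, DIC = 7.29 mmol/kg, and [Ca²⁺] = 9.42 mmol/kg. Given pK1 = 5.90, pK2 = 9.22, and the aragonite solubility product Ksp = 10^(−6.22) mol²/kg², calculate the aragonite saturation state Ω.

α₂ = 1 / (1 + [H⁺]/K2 + [H⁺]²/(K1K2)) = 1 / (1 + 10^+1.61 + 10^-0.10)
   = 1 / (1 + 40.738 + 0.79433) = 1/42.532 = 0.02351
[CO3²⁻] = α₂ × DIC = 0.02351 × 7.29 = 0.1714 mmol/kg
Ksp = 10^(−6.22) = 6.026×10^-7
Ω = [Ca²⁺][CO3²⁻]/Ksp = (9.42×10^-3)(1.714×10^-4) / 6.026×10^-7 = 2.68

Ω = 2.68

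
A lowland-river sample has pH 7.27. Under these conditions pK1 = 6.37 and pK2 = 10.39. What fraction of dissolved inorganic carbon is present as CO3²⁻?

α₂ = 1 / (1 + [H⁺]/K2 + [H⁺]²/(K1K2)) = 1 / (1 + 10^+3.12 + 10^+2.22)
   = 1 / (1 + 1318.3 + 165.96) = 1/1485.2 = 0.0006733

α₂ = 0.000673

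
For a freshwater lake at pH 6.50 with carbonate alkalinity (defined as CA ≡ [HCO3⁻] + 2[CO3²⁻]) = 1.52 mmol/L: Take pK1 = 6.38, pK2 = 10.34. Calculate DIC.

CA = [HCO3⁻] + 2[CO3²⁻] = (α₁ + 2α₂)·DIC
At pH 6.50: [H⁺]/K1 = 10^-0.12 = 0.75858, K2/[H⁺] = 10^-3.84 = 0.00014454
α₁ = 1/(1 + 0.75858 + 0.00014454) = 1/1.7587 = 0.5686; α₂ = α₁·K2/[H⁺] = 8.219×10^-5
α₁ + 2α₂ = 0.5688
DIC = CA / (α₁ + 2α₂) = 1.52 / 0.5688 = 2.67 mmol/L

DIC = 2.67 mmol/L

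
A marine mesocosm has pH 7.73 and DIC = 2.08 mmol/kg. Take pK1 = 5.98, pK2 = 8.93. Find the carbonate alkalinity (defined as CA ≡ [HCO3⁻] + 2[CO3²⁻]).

CA = [HCO3⁻] + 2[CO3²⁻] = (α₁ + 2α₂)·DIC
At pH 7.73: [H⁺]/K1 = 10^-1.75 = 0.017783, K2/[H⁺] = 10^-1.20 = 0.063096
α₁ = 1/(1 + 0.017783 + 0.063096) = 1/1.0809 = 0.9252; α₂ = α₁·K2/[H⁺] = 0.05837
α₁ + 2α₂ = 1.0419
CA = 1.0419 × 2.08 = 2.17 mmol/kg

CA = 2.17 mmol/kg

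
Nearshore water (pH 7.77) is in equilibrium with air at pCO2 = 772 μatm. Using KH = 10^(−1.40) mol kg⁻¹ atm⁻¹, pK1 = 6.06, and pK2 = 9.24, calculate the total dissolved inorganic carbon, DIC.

[CO2*] = KH · pCO2 = 10^(−1.40) × 772×10^-6 = 3.073×10^-5 mol/kg
α₀ = 1/(1 + K1/[H⁺] + K1K2/[H⁺]²) = 1/(1 + 10^+1.71 + 10^+0.24) = 0.01851
DIC = [CO2*]/α₀ = 3.073×10^-5 / 0.01851 = 1.66 mmol/kg

DIC = 1.66 mmol/kg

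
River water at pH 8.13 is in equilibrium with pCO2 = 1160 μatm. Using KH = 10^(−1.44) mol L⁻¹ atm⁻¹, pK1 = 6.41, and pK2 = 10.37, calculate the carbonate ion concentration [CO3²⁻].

[CO3²⁻] = 12.7 μmol/L

[CO2*] = KH · pCO2 = 10^(−1.44) × 1160×10^-6 = 4.212×10^-5 mol/L
α₀ = 1/(1 + K1/[H⁺] + K1K2/[H⁺]²) = 1/(1 + 10^+1.72 + 10^-0.52) = 0.01859
DIC = [CO2*]/α₀ = 4.212×10^-5 / 0.01859 = 2.265 mmol/L
[CO3²⁻] = α₂·DIC; α₂ = 0.005615, so [CO3²⁻] = 0.005615 × 2.265 = 0.0127 mmol/L = 12.7 μmol/L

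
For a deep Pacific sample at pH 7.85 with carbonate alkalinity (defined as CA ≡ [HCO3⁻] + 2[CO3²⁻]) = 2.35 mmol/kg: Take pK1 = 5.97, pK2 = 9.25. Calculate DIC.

DIC = 2.29 mmol/kg

CA = [HCO3⁻] + 2[CO3²⁻] = (α₁ + 2α₂)·DIC
At pH 7.85: [H⁺]/K1 = 10^-1.88 = 0.013183, K2/[H⁺] = 10^-1.40 = 0.039811
α₁ = 1/(1 + 0.013183 + 0.039811) = 1/1.0530 = 0.9497; α₂ = α₁·K2/[H⁺] = 0.03781
α₁ + 2α₂ = 1.0253
DIC = CA / (α₁ + 2α₂) = 2.35 / 1.0253 = 2.29 mmol/kg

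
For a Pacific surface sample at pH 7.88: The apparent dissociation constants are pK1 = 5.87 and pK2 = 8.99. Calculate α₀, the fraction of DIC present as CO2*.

α₀ = 0.00899

α₀ = 1 / (1 + K1/[H⁺] + K1K2/[H⁺]²) = 1 / (1 + 10^+2.01 + 10^+0.90)
   = 1 / (1 + 102.33 + 7.9433) = 1/111.27 = 0.008987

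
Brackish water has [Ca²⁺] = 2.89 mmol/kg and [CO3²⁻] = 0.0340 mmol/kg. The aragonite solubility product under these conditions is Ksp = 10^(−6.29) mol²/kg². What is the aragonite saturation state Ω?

Ksp = 10^(−6.29) = 5.129×10^-7
Ω = [Ca²⁺][CO3²⁻]/Ksp = (2.89×10^-3)(0.0340×10^-3) / 5.129×10^-7 = 0.192

Ω = 0.192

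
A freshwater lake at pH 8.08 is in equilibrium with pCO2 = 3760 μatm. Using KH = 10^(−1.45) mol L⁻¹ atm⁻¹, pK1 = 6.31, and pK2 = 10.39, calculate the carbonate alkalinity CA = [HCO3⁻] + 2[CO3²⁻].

CA = 7.93 mmol/L

[CO2*] = KH · pCO2 = 10^(−1.45) × 3760×10^-6 = 1.334×10^-4 mol/L
α₀ = 1/(1 + K1/[H⁺] + K1K2/[H⁺]²) = 1/(1 + 10^+1.77 + 10^-0.54) = 0.01662
DIC = [CO2*]/α₀ = 1.334×10^-4 / 0.01662 = 8.028 mmol/L
CA = (α₁ + 2α₂)·DIC = (0.9786 + 2×0.004793) × 8.028 = 7.93 mmol/L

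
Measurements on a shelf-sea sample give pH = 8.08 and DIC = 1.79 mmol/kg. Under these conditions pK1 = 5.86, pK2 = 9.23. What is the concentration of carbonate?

α₂ = 1 / (1 + [H⁺]/K2 + [H⁺]²/(K1K2)) = 1 / (1 + 10^+1.15 + 10^-1.07)
   = 1 / (1 + 14.125 + 0.085114) = 1/15.210 = 0.06574
[CO3²⁻] = α₂ × DIC = 0.06574 × 1.79 = 0.118 mmol/kg

[CO3²⁻] = 0.118 mmol/kg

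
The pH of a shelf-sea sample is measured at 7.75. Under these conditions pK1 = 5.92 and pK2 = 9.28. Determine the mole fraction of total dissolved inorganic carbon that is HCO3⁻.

α₁ = 1 / (1 + [H⁺]/K1 + K2/[H⁺]) = 1 / (1 + 10^-1.83 + 10^-1.53)
   = 1 / (1 + 0.014791 + 0.029512) = 1/1.0443 = 0.9576

α₁ = 0.958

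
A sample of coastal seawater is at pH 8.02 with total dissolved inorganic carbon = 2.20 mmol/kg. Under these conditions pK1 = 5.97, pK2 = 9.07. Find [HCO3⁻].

α₁ = 1 / (1 + [H⁺]/K1 + K2/[H⁺]) = 1 / (1 + 10^-2.05 + 10^-1.05)
   = 1 / (1 + 0.0089125 + 0.089125) = 1/1.0980 = 0.9107
[HCO3⁻] = α₁ × DIC = 0.9107 × 2.20 = 2.00 mmol/kg

[HCO3⁻] = 2.00 mmol/kg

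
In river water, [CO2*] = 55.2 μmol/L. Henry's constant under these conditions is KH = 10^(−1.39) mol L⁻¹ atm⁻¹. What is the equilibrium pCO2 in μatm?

KH = 10^(−1.39) = 4.074×10^-2 mol L⁻¹ atm⁻¹
pCO2 = [CO2*]/KH = 55.2×10^-6 / 4.074×10^-2 = 1.35×10^-3 atm = 1350 μatm

pCO2 = 1350 μatm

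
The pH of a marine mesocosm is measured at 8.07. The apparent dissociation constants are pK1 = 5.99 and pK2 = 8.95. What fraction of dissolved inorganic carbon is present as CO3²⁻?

α₂ = 1 / (1 + [H⁺]/K2 + [H⁺]²/(K1K2)) = 1 / (1 + 10^+0.88 + 10^-1.20)
   = 1 / (1 + 7.5858 + 0.063096) = 1/8.6489 = 0.1156

α₂ = 0.116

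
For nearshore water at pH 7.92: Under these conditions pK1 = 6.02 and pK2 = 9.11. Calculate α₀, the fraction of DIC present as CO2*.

α₀ = 1 / (1 + K1/[H⁺] + K1K2/[H⁺]²) = 1 / (1 + 10^+1.90 + 10^+0.71)
   = 1 / (1 + 79.433 + 5.1286) = 1/85.561 = 0.01169

α₀ = 0.0117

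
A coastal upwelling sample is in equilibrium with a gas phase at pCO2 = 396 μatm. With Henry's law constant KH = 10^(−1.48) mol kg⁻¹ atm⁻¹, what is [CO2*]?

[CO2*] = 13.1 μmol/kg

KH = 10^(−1.48) = 3.311×10^-2 mol kg⁻¹ atm⁻¹
[CO2*] = KH · pCO2 = 3.311×10^-2 × 396×10^-6 atm = 1.31×10^-5 mol/kg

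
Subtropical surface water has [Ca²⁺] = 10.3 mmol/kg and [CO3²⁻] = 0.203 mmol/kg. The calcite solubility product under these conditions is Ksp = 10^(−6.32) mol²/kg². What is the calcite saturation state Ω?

Ω = 4.37

Ksp = 10^(−6.32) = 4.786×10^-7
Ω = [Ca²⁺][CO3²⁻]/Ksp = (10.3×10^-3)(0.203×10^-3) / 4.786×10^-7 = 4.37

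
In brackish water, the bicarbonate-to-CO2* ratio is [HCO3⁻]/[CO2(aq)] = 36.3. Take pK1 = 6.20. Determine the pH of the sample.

From K1 = [H⁺][HCO3⁻]/[CO2(aq)]:  pH = pK1 + log₁₀([HCO3⁻]/[CO2(aq)])
log₁₀(36.3) = +1.560
pH = 6.20 + (+1.560) = 7.76

pH = 7.76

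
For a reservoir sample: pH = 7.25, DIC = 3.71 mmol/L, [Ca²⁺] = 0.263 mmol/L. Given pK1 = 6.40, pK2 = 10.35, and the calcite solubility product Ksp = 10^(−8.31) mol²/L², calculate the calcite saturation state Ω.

Ω = 0.139

α₂ = 1 / (1 + [H⁺]/K2 + [H⁺]²/(K1K2)) = 1 / (1 + 10^+3.10 + 10^+2.25)
   = 1 / (1 + 1258.9 + 177.83) = 1/1437.8 = 0.0006955
[CO3²⁻] = α₂ × DIC = 0.0006955 × 3.71 = 0.002580 mmol/L = 2.580 μmol/L
Ksp = 10^(−8.31) = 4.898×10^-9
Ω = [Ca²⁺][CO3²⁻]/Ksp = (0.263×10^-3)(2.580×10^-6) / 4.898×10^-9 = 0.139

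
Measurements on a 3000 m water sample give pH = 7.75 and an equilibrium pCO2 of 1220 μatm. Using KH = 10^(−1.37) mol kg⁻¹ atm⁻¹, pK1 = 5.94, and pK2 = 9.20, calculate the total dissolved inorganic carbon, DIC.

[CO2*] = KH · pCO2 = 10^(−1.37) × 1220×10^-6 = 5.204×10^-5 mol/kg
α₀ = 1/(1 + K1/[H⁺] + K1K2/[H⁺]²) = 1/(1 + 10^+1.81 + 10^+0.36) = 0.01474
DIC = [CO2*]/α₀ = 5.204×10^-5 / 0.01474 = 3.53 mmol/kg

DIC = 3.53 mmol/kg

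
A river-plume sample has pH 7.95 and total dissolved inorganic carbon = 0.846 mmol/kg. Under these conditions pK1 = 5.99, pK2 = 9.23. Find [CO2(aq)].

[CO2*] = 8.72 μmol/kg

α₀ = 1 / (1 + K1/[H⁺] + K1K2/[H⁺]²) = 1 / (1 + 10^+1.96 + 10^+0.68)
   = 1 / (1 + 91.201 + 4.7863) = 1/96.987 = 0.01031
[CO2*] = α₀ × DIC = 0.01031 × 0.846 = 0.00872 mmol/kg = 8.72 μmol/kg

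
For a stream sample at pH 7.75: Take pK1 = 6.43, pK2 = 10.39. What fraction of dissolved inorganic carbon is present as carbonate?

α₂ = 0.00218

α₂ = 1 / (1 + [H⁺]/K2 + [H⁺]²/(K1K2)) = 1 / (1 + 10^+2.64 + 10^+1.32)
   = 1 / (1 + 436.52 + 20.893) = 1/458.41 = 0.002181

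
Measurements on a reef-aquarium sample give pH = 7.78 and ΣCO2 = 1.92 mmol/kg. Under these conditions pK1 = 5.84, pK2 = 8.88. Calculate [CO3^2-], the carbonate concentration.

[CO3²⁻] = 0.140 mmol/kg

α₂ = 1 / (1 + [H⁺]/K2 + [H⁺]²/(K1K2)) = 1 / (1 + 10^+1.10 + 10^-0.84)
   = 1 / (1 + 12.589 + 0.14454) = 1/13.734 = 0.07281
[CO3²⁻] = α₂ × DIC = 0.07281 × 1.92 = 0.140 mmol/kg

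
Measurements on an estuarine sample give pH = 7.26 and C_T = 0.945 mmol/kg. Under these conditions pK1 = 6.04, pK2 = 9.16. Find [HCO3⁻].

[HCO3⁻] = 0.881 mmol/kg

α₁ = 1 / (1 + [H⁺]/K1 + K2/[H⁺]) = 1 / (1 + 10^-1.22 + 10^-1.90)
   = 1 / (1 + 0.060256 + 0.012589) = 1/1.0728 = 0.9321
[HCO3⁻] = α₁ × DIC = 0.9321 × 0.945 = 0.881 mmol/kg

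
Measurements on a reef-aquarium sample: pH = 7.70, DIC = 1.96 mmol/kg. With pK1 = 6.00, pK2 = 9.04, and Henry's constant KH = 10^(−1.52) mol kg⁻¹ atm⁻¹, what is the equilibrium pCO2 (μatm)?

α₀ = 1 / (1 + K1/[H⁺] + K1K2/[H⁺]²) = 1 / (1 + 10^+1.70 + 10^+0.36)
   = 1 / (1 + 50.119 + 2.2909) = 1/53.410 = 0.01872
[CO2*] = α₀ × DIC = 0.01872 × 1.96 = 0.03670 mmol/kg
pCO2 = [CO2*]/KH = 3.670×10^-5 / 3.020×10^-2 = 1220 μatm

pCO2 = 1220 μatm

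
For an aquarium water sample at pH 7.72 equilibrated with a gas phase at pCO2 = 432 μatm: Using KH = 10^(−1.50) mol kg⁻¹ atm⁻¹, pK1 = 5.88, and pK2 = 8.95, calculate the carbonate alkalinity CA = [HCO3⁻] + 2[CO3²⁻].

CA = 1.06 mmol/kg

[CO2*] = KH · pCO2 = 10^(−1.50) × 432×10^-6 = 1.366×10^-5 mol/kg
α₀ = 1/(1 + K1/[H⁺] + K1K2/[H⁺]²) = 1/(1 + 10^+1.84 + 10^+0.61) = 0.01347
DIC = [CO2*]/α₀ = 1.366×10^-5 / 0.01347 = 1.014 mmol/kg
CA = (α₁ + 2α₂)·DIC = (0.9317 + 2×0.05486) × 1.014 = 1.06 mmol/kg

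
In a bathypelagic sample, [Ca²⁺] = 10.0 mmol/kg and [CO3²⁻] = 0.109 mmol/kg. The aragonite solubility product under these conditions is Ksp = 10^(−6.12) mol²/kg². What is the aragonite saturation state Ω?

Ksp = 10^(−6.12) = 7.586×10^-7
Ω = [Ca²⁺][CO3²⁻]/Ksp = (10.0×10^-3)(0.109×10^-3) / 7.586×10^-7 = 1.44

Ω = 1.44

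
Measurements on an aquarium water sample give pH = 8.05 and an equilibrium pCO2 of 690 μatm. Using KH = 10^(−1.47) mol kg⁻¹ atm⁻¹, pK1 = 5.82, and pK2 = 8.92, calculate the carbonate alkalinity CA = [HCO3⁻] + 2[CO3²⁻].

[CO2*] = KH · pCO2 = 10^(−1.47) × 690×10^-6 = 2.338×10^-5 mol/kg
α₀ = 1/(1 + K1/[H⁺] + K1K2/[H⁺]²) = 1/(1 + 10^+2.23 + 10^+1.36) = 0.005162
DIC = [CO2*]/α₀ = 2.338×10^-5 / 0.005162 = 4.530 mmol/kg
CA = (α₁ + 2α₂)·DIC = (0.8766 + 2×0.1182) × 4.530 = 5.04 mmol/kg

CA = 5.04 mmol/kg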